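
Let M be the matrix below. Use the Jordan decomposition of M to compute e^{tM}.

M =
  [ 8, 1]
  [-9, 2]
e^{tM} =
  [3*t*exp(5*t) + exp(5*t), t*exp(5*t)]
  [-9*t*exp(5*t), -3*t*exp(5*t) + exp(5*t)]

Strategy: write M = P · J · P⁻¹ where J is a Jordan canonical form, so e^{tM} = P · e^{tJ} · P⁻¹, and e^{tJ} can be computed block-by-block.

M has Jordan form
J =
  [5, 1]
  [0, 5]
(up to reordering of blocks).

Per-block formulas:
  For a 2×2 Jordan block J_2(5): exp(t · J_2(5)) = e^(5t)·(I + t·N), where N is the 2×2 nilpotent shift.

After assembling e^{tJ} and conjugating by P, we get:

e^{tM} =
  [3*t*exp(5*t) + exp(5*t), t*exp(5*t)]
  [-9*t*exp(5*t), -3*t*exp(5*t) + exp(5*t)]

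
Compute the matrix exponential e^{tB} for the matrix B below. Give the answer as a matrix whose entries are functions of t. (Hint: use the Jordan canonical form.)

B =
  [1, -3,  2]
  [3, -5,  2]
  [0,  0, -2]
e^{tB} =
  [3*t*exp(-2*t) + exp(-2*t), -3*t*exp(-2*t), 2*t*exp(-2*t)]
  [3*t*exp(-2*t), -3*t*exp(-2*t) + exp(-2*t), 2*t*exp(-2*t)]
  [0, 0, exp(-2*t)]

Strategy: write B = P · J · P⁻¹ where J is a Jordan canonical form, so e^{tB} = P · e^{tJ} · P⁻¹, and e^{tJ} can be computed block-by-block.

B has Jordan form
J =
  [-2,  1,  0]
  [ 0, -2,  0]
  [ 0,  0, -2]
(up to reordering of blocks).

Per-block formulas:
  For a 2×2 Jordan block J_2(-2): exp(t · J_2(-2)) = e^(-2t)·(I + t·N), where N is the 2×2 nilpotent shift.
  For a 1×1 block at λ = -2: exp(t · [-2]) = [e^(-2t)].

After assembling e^{tJ} and conjugating by P, we get:

e^{tB} =
  [3*t*exp(-2*t) + exp(-2*t), -3*t*exp(-2*t), 2*t*exp(-2*t)]
  [3*t*exp(-2*t), -3*t*exp(-2*t) + exp(-2*t), 2*t*exp(-2*t)]
  [0, 0, exp(-2*t)]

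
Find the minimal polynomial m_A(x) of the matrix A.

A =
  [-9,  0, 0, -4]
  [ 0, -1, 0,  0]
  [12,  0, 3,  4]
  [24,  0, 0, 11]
x^2 - 2*x - 3

The characteristic polynomial is χ_A(x) = (x - 3)^2*(x + 1)^2, so the eigenvalues are known. The minimal polynomial is
  m_A(x) = Π_λ (x − λ)^{k_λ}
where k_λ is the size of the *largest* Jordan block for λ (equivalently, the smallest k with (A − λI)^k v = 0 for every generalised eigenvector v of λ).

  λ = -1: largest Jordan block has size 1, contributing (x + 1)
  λ = 3: largest Jordan block has size 1, contributing (x − 3)

So m_A(x) = (x - 3)*(x + 1) = x^2 - 2*x - 3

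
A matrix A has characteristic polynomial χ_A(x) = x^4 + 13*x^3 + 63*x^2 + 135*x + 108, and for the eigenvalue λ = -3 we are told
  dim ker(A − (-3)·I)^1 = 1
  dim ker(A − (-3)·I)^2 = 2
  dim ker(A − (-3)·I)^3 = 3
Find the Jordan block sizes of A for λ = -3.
Block sizes for λ = -3: [3]

From the dimensions of kernels of powers, the number of Jordan blocks of size at least j is d_j − d_{j−1} where d_j = dim ker(N^j) (with d_0 = 0). Computing the differences gives [1, 1, 1].
The number of blocks of size exactly k is (#blocks of size ≥ k) − (#blocks of size ≥ k + 1), so the partition is: 1 block(s) of size 3.
In nonincreasing order the block sizes are [3].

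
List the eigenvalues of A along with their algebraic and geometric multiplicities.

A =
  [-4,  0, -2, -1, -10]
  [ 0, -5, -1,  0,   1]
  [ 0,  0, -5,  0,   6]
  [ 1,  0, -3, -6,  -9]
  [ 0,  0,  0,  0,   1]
λ = -5: alg = 4, geom = 2; λ = 1: alg = 1, geom = 1

Step 1 — factor the characteristic polynomial to read off the algebraic multiplicities:
  χ_A(x) = (x - 1)*(x + 5)^4

Step 2 — compute geometric multiplicities via the rank-nullity identity g(λ) = n − rank(A − λI):
  rank(A − (-5)·I) = 3, so dim ker(A − (-5)·I) = n − 3 = 2
  rank(A − (1)·I) = 4, so dim ker(A − (1)·I) = n − 4 = 1

Summary:
  λ = -5: algebraic multiplicity = 4, geometric multiplicity = 2
  λ = 1: algebraic multiplicity = 1, geometric multiplicity = 1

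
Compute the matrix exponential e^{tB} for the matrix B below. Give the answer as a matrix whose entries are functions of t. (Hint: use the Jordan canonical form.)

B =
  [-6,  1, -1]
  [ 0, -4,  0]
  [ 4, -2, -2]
e^{tB} =
  [-2*t*exp(-4*t) + exp(-4*t), t*exp(-4*t), -t*exp(-4*t)]
  [0, exp(-4*t), 0]
  [4*t*exp(-4*t), -2*t*exp(-4*t), 2*t*exp(-4*t) + exp(-4*t)]

Strategy: write B = P · J · P⁻¹ where J is a Jordan canonical form, so e^{tB} = P · e^{tJ} · P⁻¹, and e^{tJ} can be computed block-by-block.

B has Jordan form
J =
  [-4,  1,  0]
  [ 0, -4,  0]
  [ 0,  0, -4]
(up to reordering of blocks).

Per-block formulas:
  For a 1×1 block at λ = -4: exp(t · [-4]) = [e^(-4t)].
  For a 2×2 Jordan block J_2(-4): exp(t · J_2(-4)) = e^(-4t)·(I + t·N), where N is the 2×2 nilpotent shift.

After assembling e^{tJ} and conjugating by P, we get:

e^{tB} =
  [-2*t*exp(-4*t) + exp(-4*t), t*exp(-4*t), -t*exp(-4*t)]
  [0, exp(-4*t), 0]
  [4*t*exp(-4*t), -2*t*exp(-4*t), 2*t*exp(-4*t) + exp(-4*t)]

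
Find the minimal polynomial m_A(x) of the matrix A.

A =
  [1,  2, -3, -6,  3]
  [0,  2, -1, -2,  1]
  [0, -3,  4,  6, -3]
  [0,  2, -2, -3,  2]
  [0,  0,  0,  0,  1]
x^3 - 3*x^2 + 3*x - 1

The characteristic polynomial is χ_A(x) = (x - 1)^5, so the eigenvalues are known. The minimal polynomial is
  m_A(x) = Π_λ (x − λ)^{k_λ}
where k_λ is the size of the *largest* Jordan block for λ (equivalently, the smallest k with (A − λI)^k v = 0 for every generalised eigenvector v of λ).

  λ = 1: largest Jordan block has size 3, contributing (x − 1)^3

So m_A(x) = (x - 1)^3 = x^3 - 3*x^2 + 3*x - 1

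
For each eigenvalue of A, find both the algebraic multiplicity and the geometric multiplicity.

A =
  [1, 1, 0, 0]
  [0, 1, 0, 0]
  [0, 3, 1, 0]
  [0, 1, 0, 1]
λ = 1: alg = 4, geom = 3

Step 1 — factor the characteristic polynomial to read off the algebraic multiplicities:
  χ_A(x) = (x - 1)^4

Step 2 — compute geometric multiplicities via the rank-nullity identity g(λ) = n − rank(A − λI):
  rank(A − (1)·I) = 1, so dim ker(A − (1)·I) = n − 1 = 3

Summary:
  λ = 1: algebraic multiplicity = 4, geometric multiplicity = 3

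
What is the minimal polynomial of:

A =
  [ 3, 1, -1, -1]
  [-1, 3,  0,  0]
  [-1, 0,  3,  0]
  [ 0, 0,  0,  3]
x^3 - 9*x^2 + 27*x - 27

The characteristic polynomial is χ_A(x) = (x - 3)^4, so the eigenvalues are known. The minimal polynomial is
  m_A(x) = Π_λ (x − λ)^{k_λ}
where k_λ is the size of the *largest* Jordan block for λ (equivalently, the smallest k with (A − λI)^k v = 0 for every generalised eigenvector v of λ).

  λ = 3: largest Jordan block has size 3, contributing (x − 3)^3

So m_A(x) = (x - 3)^3 = x^3 - 9*x^2 + 27*x - 27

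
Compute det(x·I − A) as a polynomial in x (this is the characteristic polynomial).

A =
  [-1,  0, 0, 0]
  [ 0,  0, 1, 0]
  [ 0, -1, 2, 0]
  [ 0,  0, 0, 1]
x^4 - 2*x^3 + 2*x - 1

Expanding det(x·I − A) (e.g. by cofactor expansion or by noting that A is similar to its Jordan form J, which has the same characteristic polynomial as A) gives
  χ_A(x) = x^4 - 2*x^3 + 2*x - 1
which factors as (x - 1)^3*(x + 1). The eigenvalues (with algebraic multiplicities) are λ = -1 with multiplicity 1, λ = 1 with multiplicity 3.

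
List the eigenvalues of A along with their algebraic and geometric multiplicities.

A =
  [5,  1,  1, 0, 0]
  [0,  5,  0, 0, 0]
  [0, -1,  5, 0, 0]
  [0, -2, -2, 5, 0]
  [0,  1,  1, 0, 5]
λ = 5: alg = 5, geom = 3

Step 1 — factor the characteristic polynomial to read off the algebraic multiplicities:
  χ_A(x) = (x - 5)^5

Step 2 — compute geometric multiplicities via the rank-nullity identity g(λ) = n − rank(A − λI):
  rank(A − (5)·I) = 2, so dim ker(A − (5)·I) = n − 2 = 3

Summary:
  λ = 5: algebraic multiplicity = 5, geometric multiplicity = 3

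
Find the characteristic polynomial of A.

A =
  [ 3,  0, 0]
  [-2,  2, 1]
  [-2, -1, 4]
x^3 - 9*x^2 + 27*x - 27

Expanding det(x·I − A) (e.g. by cofactor expansion or by noting that A is similar to its Jordan form J, which has the same characteristic polynomial as A) gives
  χ_A(x) = x^3 - 9*x^2 + 27*x - 27
which factors as (x - 3)^3. The eigenvalues (with algebraic multiplicities) are λ = 3 with multiplicity 3.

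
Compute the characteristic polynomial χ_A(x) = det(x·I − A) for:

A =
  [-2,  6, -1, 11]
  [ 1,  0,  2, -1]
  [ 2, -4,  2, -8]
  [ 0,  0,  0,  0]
x^4

Expanding det(x·I − A) (e.g. by cofactor expansion or by noting that A is similar to its Jordan form J, which has the same characteristic polynomial as A) gives
  χ_A(x) = x^4
which factors as x^4. The eigenvalues (with algebraic multiplicities) are λ = 0 with multiplicity 4.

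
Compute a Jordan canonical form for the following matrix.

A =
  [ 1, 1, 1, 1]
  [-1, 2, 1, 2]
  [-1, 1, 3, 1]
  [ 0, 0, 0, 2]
J_3(2) ⊕ J_1(2)

The characteristic polynomial is
  det(x·I − A) = x^4 - 8*x^3 + 24*x^2 - 32*x + 16 = (x - 2)^4

Eigenvalues and multiplicities (the geometric multiplicity of λ is n − rank(A − λI), which equals the number of Jordan blocks for λ):
  λ = 2: algebraic multiplicity = 4, geometric multiplicity = 2

Determining the block sizes for each eigenvalue:
  λ = 2: with am = 4 and gm = 2, the partition is not yet determined (e.g. several partitions of 4 into 2 parts exist). Let N = A − (2)·I. Computing rank(N^1) = 2, rank(N^2) = 1, rank(N^3) = 0; the number of blocks of size ≥ j is rank(N^{j−1}) − rank(N^j), giving [2, 1, 1]. So we have 1 block(s) of size 3, 1 block(s) of size 1 → block sizes [3, 1]

Assembling the blocks gives a Jordan form
J =
  [2, 1, 0, 0]
  [0, 2, 1, 0]
  [0, 0, 2, 0]
  [0, 0, 0, 2]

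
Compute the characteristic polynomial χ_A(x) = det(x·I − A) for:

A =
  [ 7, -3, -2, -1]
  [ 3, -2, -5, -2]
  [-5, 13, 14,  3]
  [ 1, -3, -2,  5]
x^4 - 24*x^3 + 216*x^2 - 864*x + 1296

Expanding det(x·I − A) (e.g. by cofactor expansion or by noting that A is similar to its Jordan form J, which has the same characteristic polynomial as A) gives
  χ_A(x) = x^4 - 24*x^3 + 216*x^2 - 864*x + 1296
which factors as (x - 6)^4. The eigenvalues (with algebraic multiplicities) are λ = 6 with multiplicity 4.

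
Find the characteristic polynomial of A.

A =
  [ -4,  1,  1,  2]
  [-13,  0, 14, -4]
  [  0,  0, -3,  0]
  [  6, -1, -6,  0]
x^4 + 7*x^3 + 9*x^2 - 27*x - 54

Expanding det(x·I − A) (e.g. by cofactor expansion or by noting that A is similar to its Jordan form J, which has the same characteristic polynomial as A) gives
  χ_A(x) = x^4 + 7*x^3 + 9*x^2 - 27*x - 54
which factors as (x - 2)*(x + 3)^3. The eigenvalues (with algebraic multiplicities) are λ = -3 with multiplicity 3, λ = 2 with multiplicity 1.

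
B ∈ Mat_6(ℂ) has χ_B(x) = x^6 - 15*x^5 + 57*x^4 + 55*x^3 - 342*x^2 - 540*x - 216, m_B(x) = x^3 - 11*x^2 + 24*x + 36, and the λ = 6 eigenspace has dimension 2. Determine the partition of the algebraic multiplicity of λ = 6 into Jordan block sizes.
Block sizes for λ = 6: [2, 1]

Step 1 — from the characteristic polynomial, algebraic multiplicity of λ = 6 is 3. From dim ker(B − (6)·I) = 2, there are exactly 2 Jordan blocks for λ = 6.
Step 2 — from the minimal polynomial, the factor (x − 6)^2 tells us the largest block for λ = 6 has size 2.
Step 3 — with total size 3, 2 blocks, and largest block 2, the block sizes (in nonincreasing order) are [2, 1].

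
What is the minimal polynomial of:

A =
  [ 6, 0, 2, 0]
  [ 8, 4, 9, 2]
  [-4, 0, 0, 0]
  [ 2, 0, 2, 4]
x^3 - 10*x^2 + 32*x - 32

The characteristic polynomial is χ_A(x) = (x - 4)^3*(x - 2), so the eigenvalues are known. The minimal polynomial is
  m_A(x) = Π_λ (x − λ)^{k_λ}
where k_λ is the size of the *largest* Jordan block for λ (equivalently, the smallest k with (A − λI)^k v = 0 for every generalised eigenvector v of λ).

  λ = 2: largest Jordan block has size 1, contributing (x − 2)
  λ = 4: largest Jordan block has size 2, contributing (x − 4)^2

So m_A(x) = (x - 4)^2*(x - 2) = x^3 - 10*x^2 + 32*x - 32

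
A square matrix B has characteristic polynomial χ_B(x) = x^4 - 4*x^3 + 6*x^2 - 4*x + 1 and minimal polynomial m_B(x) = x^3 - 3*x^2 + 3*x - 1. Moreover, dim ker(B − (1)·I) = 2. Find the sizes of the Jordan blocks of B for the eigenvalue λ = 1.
Block sizes for λ = 1: [3, 1]

Step 1 — from the characteristic polynomial, algebraic multiplicity of λ = 1 is 4. From dim ker(B − (1)·I) = 2, there are exactly 2 Jordan blocks for λ = 1.
Step 2 — from the minimal polynomial, the factor (x − 1)^3 tells us the largest block for λ = 1 has size 3.
Step 3 — with total size 4, 2 blocks, and largest block 3, the block sizes (in nonincreasing order) are [3, 1].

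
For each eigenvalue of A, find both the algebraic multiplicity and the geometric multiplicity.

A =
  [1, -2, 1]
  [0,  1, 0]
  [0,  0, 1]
λ = 1: alg = 3, geom = 2

Step 1 — factor the characteristic polynomial to read off the algebraic multiplicities:
  χ_A(x) = (x - 1)^3

Step 2 — compute geometric multiplicities via the rank-nullity identity g(λ) = n − rank(A − λI):
  rank(A − (1)·I) = 1, so dim ker(A − (1)·I) = n − 1 = 2

Summary:
  λ = 1: algebraic multiplicity = 3, geometric multiplicity = 2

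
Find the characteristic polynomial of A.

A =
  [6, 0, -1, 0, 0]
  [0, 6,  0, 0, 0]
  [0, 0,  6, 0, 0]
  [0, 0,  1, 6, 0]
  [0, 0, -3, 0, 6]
x^5 - 30*x^4 + 360*x^3 - 2160*x^2 + 6480*x - 7776

Expanding det(x·I − A) (e.g. by cofactor expansion or by noting that A is similar to its Jordan form J, which has the same characteristic polynomial as A) gives
  χ_A(x) = x^5 - 30*x^4 + 360*x^3 - 2160*x^2 + 6480*x - 7776
which factors as (x - 6)^5. The eigenvalues (with algebraic multiplicities) are λ = 6 with multiplicity 5.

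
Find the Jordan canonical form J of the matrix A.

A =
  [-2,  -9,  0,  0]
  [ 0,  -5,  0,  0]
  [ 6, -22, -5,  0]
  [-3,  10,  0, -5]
J_2(-5) ⊕ J_1(-5) ⊕ J_1(-2)

The characteristic polynomial is
  det(x·I − A) = x^4 + 17*x^3 + 105*x^2 + 275*x + 250 = (x + 2)*(x + 5)^3

Eigenvalues and multiplicities (the geometric multiplicity of λ is n − rank(A − λI), which equals the number of Jordan blocks for λ):
  λ = -5: algebraic multiplicity = 3, geometric multiplicity = 2
  λ = -2: algebraic multiplicity = 1, geometric multiplicity = 1

Determining the block sizes for each eigenvalue:
  λ = -5: 2 blocks summing to 3 forces exactly one block of size 2 and the rest size 1 → block sizes [2, 1]
  λ = -2: one block (gm = 1), so the single block has size am = 1 → block sizes [1]

Assembling the blocks gives a Jordan form
J =
  [-5,  1,  0,  0]
  [ 0, -5,  0,  0]
  [ 0,  0, -5,  0]
  [ 0,  0,  0, -2]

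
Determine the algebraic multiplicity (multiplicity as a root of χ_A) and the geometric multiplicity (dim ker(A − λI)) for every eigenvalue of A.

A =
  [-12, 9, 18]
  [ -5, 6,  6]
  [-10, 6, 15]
λ = 3: alg = 3, geom = 2

Step 1 — factor the characteristic polynomial to read off the algebraic multiplicities:
  χ_A(x) = (x - 3)^3

Step 2 — compute geometric multiplicities via the rank-nullity identity g(λ) = n − rank(A − λI):
  rank(A − (3)·I) = 1, so dim ker(A − (3)·I) = n − 1 = 2

Summary:
  λ = 3: algebraic multiplicity = 3, geometric multiplicity = 2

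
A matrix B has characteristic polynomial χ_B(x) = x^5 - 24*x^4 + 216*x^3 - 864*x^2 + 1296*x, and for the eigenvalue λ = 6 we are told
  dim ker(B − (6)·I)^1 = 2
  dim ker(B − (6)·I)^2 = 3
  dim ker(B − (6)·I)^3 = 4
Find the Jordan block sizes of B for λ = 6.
Block sizes for λ = 6: [3, 1]

From the dimensions of kernels of powers, the number of Jordan blocks of size at least j is d_j − d_{j−1} where d_j = dim ker(N^j) (with d_0 = 0). Computing the differences gives [2, 1, 1].
The number of blocks of size exactly k is (#blocks of size ≥ k) − (#blocks of size ≥ k + 1), so the partition is: 1 block(s) of size 1, 1 block(s) of size 3.
In nonincreasing order the block sizes are [3, 1].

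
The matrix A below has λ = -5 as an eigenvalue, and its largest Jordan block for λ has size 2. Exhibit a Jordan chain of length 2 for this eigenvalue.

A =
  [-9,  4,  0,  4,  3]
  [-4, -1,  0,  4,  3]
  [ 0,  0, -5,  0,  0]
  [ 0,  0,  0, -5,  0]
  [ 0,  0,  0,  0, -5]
A Jordan chain for λ = -5 of length 2:
v_1 = (-4, -4, 0, 0, 0)ᵀ
v_2 = (1, 0, 0, 0, 0)ᵀ

Let N = A − (-5)·I. We want v_2 with N^2 v_2 = 0 but N^1 v_2 ≠ 0; then v_{j-1} := N · v_j for j = 2, …, 2.

Pick v_2 = (1, 0, 0, 0, 0)ᵀ.
Then v_1 = N · v_2 = (-4, -4, 0, 0, 0)ᵀ.

Sanity check: (A − (-5)·I) v_1 = (0, 0, 0, 0, 0)ᵀ = 0. ✓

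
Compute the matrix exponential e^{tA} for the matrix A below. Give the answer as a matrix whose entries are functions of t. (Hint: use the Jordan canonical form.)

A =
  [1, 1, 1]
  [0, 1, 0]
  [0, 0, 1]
e^{tA} =
  [exp(t), t*exp(t), t*exp(t)]
  [0, exp(t), 0]
  [0, 0, exp(t)]

Strategy: write A = P · J · P⁻¹ where J is a Jordan canonical form, so e^{tA} = P · e^{tJ} · P⁻¹, and e^{tJ} can be computed block-by-block.

A has Jordan form
J =
  [1, 1, 0]
  [0, 1, 0]
  [0, 0, 1]
(up to reordering of blocks).

Per-block formulas:
  For a 2×2 Jordan block J_2(1): exp(t · J_2(1)) = e^(1t)·(I + t·N), where N is the 2×2 nilpotent shift.
  For a 1×1 block at λ = 1: exp(t · [1]) = [e^(1t)].

After assembling e^{tJ} and conjugating by P, we get:

e^{tA} =
  [exp(t), t*exp(t), t*exp(t)]
  [0, exp(t), 0]
  [0, 0, exp(t)]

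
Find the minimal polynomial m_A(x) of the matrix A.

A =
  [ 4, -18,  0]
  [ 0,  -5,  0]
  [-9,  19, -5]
x^3 + 6*x^2 - 15*x - 100

The characteristic polynomial is χ_A(x) = (x - 4)*(x + 5)^2, so the eigenvalues are known. The minimal polynomial is
  m_A(x) = Π_λ (x − λ)^{k_λ}
where k_λ is the size of the *largest* Jordan block for λ (equivalently, the smallest k with (A − λI)^k v = 0 for every generalised eigenvector v of λ).

  λ = -5: largest Jordan block has size 2, contributing (x + 5)^2
  λ = 4: largest Jordan block has size 1, contributing (x − 4)

So m_A(x) = (x - 4)*(x + 5)^2 = x^3 + 6*x^2 - 15*x - 100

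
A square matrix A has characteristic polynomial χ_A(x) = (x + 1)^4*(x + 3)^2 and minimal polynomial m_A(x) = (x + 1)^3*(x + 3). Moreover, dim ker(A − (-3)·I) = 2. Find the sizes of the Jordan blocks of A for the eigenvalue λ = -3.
Block sizes for λ = -3: [1, 1]

Step 1 — from the characteristic polynomial, algebraic multiplicity of λ = -3 is 2. From dim ker(A − (-3)·I) = 2, there are exactly 2 Jordan blocks for λ = -3.
Step 2 — from the minimal polynomial, the factor (x + 3) tells us the largest block for λ = -3 has size 1.
Step 3 — with total size 2, 2 blocks, and largest block 1, the block sizes (in nonincreasing order) are [1, 1].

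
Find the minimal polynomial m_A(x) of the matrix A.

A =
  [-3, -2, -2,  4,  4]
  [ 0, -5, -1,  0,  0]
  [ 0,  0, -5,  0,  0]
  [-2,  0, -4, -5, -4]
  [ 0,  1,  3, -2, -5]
x^4 + 18*x^3 + 120*x^2 + 350*x + 375

The characteristic polynomial is χ_A(x) = (x + 3)*(x + 5)^4, so the eigenvalues are known. The minimal polynomial is
  m_A(x) = Π_λ (x − λ)^{k_λ}
where k_λ is the size of the *largest* Jordan block for λ (equivalently, the smallest k with (A − λI)^k v = 0 for every generalised eigenvector v of λ).

  λ = -5: largest Jordan block has size 3, contributing (x + 5)^3
  λ = -3: largest Jordan block has size 1, contributing (x + 3)

So m_A(x) = (x + 3)*(x + 5)^3 = x^4 + 18*x^3 + 120*x^2 + 350*x + 375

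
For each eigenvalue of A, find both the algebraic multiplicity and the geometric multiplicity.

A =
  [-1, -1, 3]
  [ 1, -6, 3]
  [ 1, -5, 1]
λ = -2: alg = 3, geom = 1

Step 1 — factor the characteristic polynomial to read off the algebraic multiplicities:
  χ_A(x) = (x + 2)^3

Step 2 — compute geometric multiplicities via the rank-nullity identity g(λ) = n − rank(A − λI):
  rank(A − (-2)·I) = 2, so dim ker(A − (-2)·I) = n − 2 = 1

Summary:
  λ = -2: algebraic multiplicity = 3, geometric multiplicity = 1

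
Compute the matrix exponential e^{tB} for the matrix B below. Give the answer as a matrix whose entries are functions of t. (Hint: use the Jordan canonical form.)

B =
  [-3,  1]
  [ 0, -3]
e^{tB} =
  [exp(-3*t), t*exp(-3*t)]
  [0, exp(-3*t)]

Strategy: write B = P · J · P⁻¹ where J is a Jordan canonical form, so e^{tB} = P · e^{tJ} · P⁻¹, and e^{tJ} can be computed block-by-block.

B has Jordan form
J =
  [-3,  1]
  [ 0, -3]
(up to reordering of blocks).

Per-block formulas:
  For a 2×2 Jordan block J_2(-3): exp(t · J_2(-3)) = e^(-3t)·(I + t·N), where N is the 2×2 nilpotent shift.

After assembling e^{tJ} and conjugating by P, we get:

e^{tB} =
  [exp(-3*t), t*exp(-3*t)]
  [0, exp(-3*t)]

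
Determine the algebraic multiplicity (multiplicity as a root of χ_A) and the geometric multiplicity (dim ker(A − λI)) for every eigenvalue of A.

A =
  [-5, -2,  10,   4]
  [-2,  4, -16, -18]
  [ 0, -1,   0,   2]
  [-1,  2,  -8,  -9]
λ = -5: alg = 2, geom = 1; λ = 0: alg = 2, geom = 1

Step 1 — factor the characteristic polynomial to read off the algebraic multiplicities:
  χ_A(x) = x^2*(x + 5)^2

Step 2 — compute geometric multiplicities via the rank-nullity identity g(λ) = n − rank(A − λI):
  rank(A − (-5)·I) = 3, so dim ker(A − (-5)·I) = n − 3 = 1
  rank(A − (0)·I) = 3, so dim ker(A − (0)·I) = n − 3 = 1

Summary:
  λ = -5: algebraic multiplicity = 2, geometric multiplicity = 1
  λ = 0: algebraic multiplicity = 2, geometric multiplicity = 1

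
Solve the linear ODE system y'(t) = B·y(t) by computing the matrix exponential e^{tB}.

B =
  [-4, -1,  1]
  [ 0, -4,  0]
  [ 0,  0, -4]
e^{tB} =
  [exp(-4*t), -t*exp(-4*t), t*exp(-4*t)]
  [0, exp(-4*t), 0]
  [0, 0, exp(-4*t)]

Strategy: write B = P · J · P⁻¹ where J is a Jordan canonical form, so e^{tB} = P · e^{tJ} · P⁻¹, and e^{tJ} can be computed block-by-block.

B has Jordan form
J =
  [-4,  1,  0]
  [ 0, -4,  0]
  [ 0,  0, -4]
(up to reordering of blocks).

Per-block formulas:
  For a 2×2 Jordan block J_2(-4): exp(t · J_2(-4)) = e^(-4t)·(I + t·N), where N is the 2×2 nilpotent shift.
  For a 1×1 block at λ = -4: exp(t · [-4]) = [e^(-4t)].

After assembling e^{tJ} and conjugating by P, we get:

e^{tB} =
  [exp(-4*t), -t*exp(-4*t), t*exp(-4*t)]
  [0, exp(-4*t), 0]
  [0, 0, exp(-4*t)]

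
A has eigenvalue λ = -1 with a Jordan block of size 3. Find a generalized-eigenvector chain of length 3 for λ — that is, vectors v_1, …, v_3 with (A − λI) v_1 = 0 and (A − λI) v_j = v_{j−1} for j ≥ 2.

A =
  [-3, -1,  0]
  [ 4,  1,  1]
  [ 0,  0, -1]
A Jordan chain for λ = -1 of length 3:
v_1 = (-1, 2, 0)ᵀ
v_2 = (0, 1, 0)ᵀ
v_3 = (0, 0, 1)ᵀ

Let N = A − (-1)·I. We want v_3 with N^3 v_3 = 0 but N^2 v_3 ≠ 0; then v_{j-1} := N · v_j for j = 3, …, 2.

Pick v_3 = (0, 0, 1)ᵀ.
Then v_2 = N · v_3 = (0, 1, 0)ᵀ.
Then v_1 = N · v_2 = (-1, 2, 0)ᵀ.

Sanity check: (A − (-1)·I) v_1 = (0, 0, 0)ᵀ = 0. ✓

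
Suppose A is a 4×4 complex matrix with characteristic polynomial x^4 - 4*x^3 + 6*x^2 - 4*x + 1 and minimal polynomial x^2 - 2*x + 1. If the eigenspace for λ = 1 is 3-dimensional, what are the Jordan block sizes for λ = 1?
Block sizes for λ = 1: [2, 1, 1]

Step 1 — from the characteristic polynomial, algebraic multiplicity of λ = 1 is 4. From dim ker(A − (1)·I) = 3, there are exactly 3 Jordan blocks for λ = 1.
Step 2 — from the minimal polynomial, the factor (x − 1)^2 tells us the largest block for λ = 1 has size 2.
Step 3 — with total size 4, 3 blocks, and largest block 2, the block sizes (in nonincreasing order) are [2, 1, 1].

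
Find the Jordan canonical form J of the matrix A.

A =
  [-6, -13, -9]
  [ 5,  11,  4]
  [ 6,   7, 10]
J_3(5)

The characteristic polynomial is
  det(x·I − A) = x^3 - 15*x^2 + 75*x - 125 = (x - 5)^3

Eigenvalues and multiplicities (the geometric multiplicity of λ is n − rank(A − λI), which equals the number of Jordan blocks for λ):
  λ = 5: algebraic multiplicity = 3, geometric multiplicity = 1

Determining the block sizes for each eigenvalue:
  λ = 5: one block (gm = 1), so the single block has size am = 3 → block sizes [3]

Assembling the blocks gives a Jordan form
J =
  [5, 1, 0]
  [0, 5, 1]
  [0, 0, 5]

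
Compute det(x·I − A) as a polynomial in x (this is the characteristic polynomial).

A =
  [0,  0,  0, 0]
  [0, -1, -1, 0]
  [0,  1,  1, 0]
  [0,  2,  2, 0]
x^4

Expanding det(x·I − A) (e.g. by cofactor expansion or by noting that A is similar to its Jordan form J, which has the same characteristic polynomial as A) gives
  χ_A(x) = x^4
which factors as x^4. The eigenvalues (with algebraic multiplicities) are λ = 0 with multiplicity 4.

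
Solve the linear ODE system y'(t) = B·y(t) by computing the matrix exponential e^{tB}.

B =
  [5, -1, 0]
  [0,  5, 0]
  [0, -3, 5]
e^{tB} =
  [exp(5*t), -t*exp(5*t), 0]
  [0, exp(5*t), 0]
  [0, -3*t*exp(5*t), exp(5*t)]

Strategy: write B = P · J · P⁻¹ where J is a Jordan canonical form, so e^{tB} = P · e^{tJ} · P⁻¹, and e^{tJ} can be computed block-by-block.

B has Jordan form
J =
  [5, 1, 0]
  [0, 5, 0]
  [0, 0, 5]
(up to reordering of blocks).

Per-block formulas:
  For a 2×2 Jordan block J_2(5): exp(t · J_2(5)) = e^(5t)·(I + t·N), where N is the 2×2 nilpotent shift.
  For a 1×1 block at λ = 5: exp(t · [5]) = [e^(5t)].

After assembling e^{tJ} and conjugating by P, we get:

e^{tB} =
  [exp(5*t), -t*exp(5*t), 0]
  [0, exp(5*t), 0]
  [0, -3*t*exp(5*t), exp(5*t)]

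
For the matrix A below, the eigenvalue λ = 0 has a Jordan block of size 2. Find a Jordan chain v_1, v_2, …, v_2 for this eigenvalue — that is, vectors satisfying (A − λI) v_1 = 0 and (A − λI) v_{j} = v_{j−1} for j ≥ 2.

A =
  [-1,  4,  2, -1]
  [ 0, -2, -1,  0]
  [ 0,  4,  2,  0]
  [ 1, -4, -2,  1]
A Jordan chain for λ = 0 of length 2:
v_1 = (-1, 0, 0, 1)ᵀ
v_2 = (1, 0, 0, 0)ᵀ

Let N = A − (0)·I. We want v_2 with N^2 v_2 = 0 but N^1 v_2 ≠ 0; then v_{j-1} := N · v_j for j = 2, …, 2.

Pick v_2 = (1, 0, 0, 0)ᵀ.
Then v_1 = N · v_2 = (-1, 0, 0, 1)ᵀ.

Sanity check: (A − (0)·I) v_1 = (0, 0, 0, 0)ᵀ = 0. ✓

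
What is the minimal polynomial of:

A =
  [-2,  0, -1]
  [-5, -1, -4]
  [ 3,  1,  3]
x^3

The characteristic polynomial is χ_A(x) = x^3, so the eigenvalues are known. The minimal polynomial is
  m_A(x) = Π_λ (x − λ)^{k_λ}
where k_λ is the size of the *largest* Jordan block for λ (equivalently, the smallest k with (A − λI)^k v = 0 for every generalised eigenvector v of λ).

  λ = 0: largest Jordan block has size 3, contributing (x − 0)^3

So m_A(x) = x^3 = x^3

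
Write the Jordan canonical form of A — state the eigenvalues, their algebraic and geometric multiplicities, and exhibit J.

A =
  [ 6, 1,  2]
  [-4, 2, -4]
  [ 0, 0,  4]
J_2(4) ⊕ J_1(4)

The characteristic polynomial is
  det(x·I − A) = x^3 - 12*x^2 + 48*x - 64 = (x - 4)^3

Eigenvalues and multiplicities (the geometric multiplicity of λ is n − rank(A − λI), which equals the number of Jordan blocks for λ):
  λ = 4: algebraic multiplicity = 3, geometric multiplicity = 2

Determining the block sizes for each eigenvalue:
  λ = 4: 2 blocks summing to 3 forces exactly one block of size 2 and the rest size 1 → block sizes [2, 1]

Assembling the blocks gives a Jordan form
J =
  [4, 1, 0]
  [0, 4, 0]
  [0, 0, 4]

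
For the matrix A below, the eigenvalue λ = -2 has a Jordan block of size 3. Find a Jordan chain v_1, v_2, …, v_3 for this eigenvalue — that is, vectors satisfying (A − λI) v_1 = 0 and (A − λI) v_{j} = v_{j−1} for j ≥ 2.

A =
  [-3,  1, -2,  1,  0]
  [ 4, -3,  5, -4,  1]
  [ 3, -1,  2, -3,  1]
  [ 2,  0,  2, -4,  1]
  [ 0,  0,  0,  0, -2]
A Jordan chain for λ = -2 of length 3:
v_1 = (1, -1, -1, 0, 0)ᵀ
v_2 = (-1, 4, 3, 2, 0)ᵀ
v_3 = (1, 0, 0, 0, 0)ᵀ

Let N = A − (-2)·I. We want v_3 with N^3 v_3 = 0 but N^2 v_3 ≠ 0; then v_{j-1} := N · v_j for j = 3, …, 2.

Pick v_3 = (1, 0, 0, 0, 0)ᵀ.
Then v_2 = N · v_3 = (-1, 4, 3, 2, 0)ᵀ.
Then v_1 = N · v_2 = (1, -1, -1, 0, 0)ᵀ.

Sanity check: (A − (-2)·I) v_1 = (0, 0, 0, 0, 0)ᵀ = 0. ✓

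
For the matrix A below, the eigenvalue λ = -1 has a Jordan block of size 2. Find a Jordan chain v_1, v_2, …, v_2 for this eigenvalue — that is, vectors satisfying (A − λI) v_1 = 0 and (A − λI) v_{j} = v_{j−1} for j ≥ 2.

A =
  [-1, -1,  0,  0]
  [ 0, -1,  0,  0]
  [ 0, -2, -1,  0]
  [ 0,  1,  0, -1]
A Jordan chain for λ = -1 of length 2:
v_1 = (-1, 0, -2, 1)ᵀ
v_2 = (0, 1, 0, 0)ᵀ

Let N = A − (-1)·I. We want v_2 with N^2 v_2 = 0 but N^1 v_2 ≠ 0; then v_{j-1} := N · v_j for j = 2, …, 2.

Pick v_2 = (0, 1, 0, 0)ᵀ.
Then v_1 = N · v_2 = (-1, 0, -2, 1)ᵀ.

Sanity check: (A − (-1)·I) v_1 = (0, 0, 0, 0)ᵀ = 0. ✓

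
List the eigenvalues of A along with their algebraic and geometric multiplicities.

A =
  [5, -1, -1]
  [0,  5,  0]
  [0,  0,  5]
λ = 5: alg = 3, geom = 2

Step 1 — factor the characteristic polynomial to read off the algebraic multiplicities:
  χ_A(x) = (x - 5)^3

Step 2 — compute geometric multiplicities via the rank-nullity identity g(λ) = n − rank(A − λI):
  rank(A − (5)·I) = 1, so dim ker(A − (5)·I) = n − 1 = 2

Summary:
  λ = 5: algebraic multiplicity = 3, geometric multiplicity = 2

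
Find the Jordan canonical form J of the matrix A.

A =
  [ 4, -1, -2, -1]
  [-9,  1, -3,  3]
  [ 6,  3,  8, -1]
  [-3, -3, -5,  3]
J_2(4) ⊕ J_2(4)

The characteristic polynomial is
  det(x·I − A) = x^4 - 16*x^3 + 96*x^2 - 256*x + 256 = (x - 4)^4

Eigenvalues and multiplicities (the geometric multiplicity of λ is n − rank(A − λI), which equals the number of Jordan blocks for λ):
  λ = 4: algebraic multiplicity = 4, geometric multiplicity = 2

Determining the block sizes for each eigenvalue:
  λ = 4: with am = 4 and gm = 2, the partition is not yet determined (e.g. several partitions of 4 into 2 parts exist). Let N = A − (4)·I. Computing rank(N^1) = 2, rank(N^2) = 0; the number of blocks of size ≥ j is rank(N^{j−1}) − rank(N^j), giving [2, 2]. So we have 2 block(s) of size 2 → block sizes [2, 2]

Assembling the blocks gives a Jordan form
J =
  [4, 1, 0, 0]
  [0, 4, 0, 0]
  [0, 0, 4, 1]
  [0, 0, 0, 4]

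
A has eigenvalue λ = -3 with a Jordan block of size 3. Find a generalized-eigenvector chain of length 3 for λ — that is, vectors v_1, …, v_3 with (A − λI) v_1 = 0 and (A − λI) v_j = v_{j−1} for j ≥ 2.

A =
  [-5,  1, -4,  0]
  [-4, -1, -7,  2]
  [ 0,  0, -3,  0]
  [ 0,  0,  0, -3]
A Jordan chain for λ = -3 of length 3:
v_1 = (1, 2, 0, 0)ᵀ
v_2 = (-4, -7, 0, 0)ᵀ
v_3 = (0, 0, 1, 0)ᵀ

Let N = A − (-3)·I. We want v_3 with N^3 v_3 = 0 but N^2 v_3 ≠ 0; then v_{j-1} := N · v_j for j = 3, …, 2.

Pick v_3 = (0, 0, 1, 0)ᵀ.
Then v_2 = N · v_3 = (-4, -7, 0, 0)ᵀ.
Then v_1 = N · v_2 = (1, 2, 0, 0)ᵀ.

Sanity check: (A − (-3)·I) v_1 = (0, 0, 0, 0)ᵀ = 0. ✓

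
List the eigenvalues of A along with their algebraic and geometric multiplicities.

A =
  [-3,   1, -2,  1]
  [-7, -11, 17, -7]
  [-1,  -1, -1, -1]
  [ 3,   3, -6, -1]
λ = -4: alg = 4, geom = 2

Step 1 — factor the characteristic polynomial to read off the algebraic multiplicities:
  χ_A(x) = (x + 4)^4

Step 2 — compute geometric multiplicities via the rank-nullity identity g(λ) = n − rank(A − λI):
  rank(A − (-4)·I) = 2, so dim ker(A − (-4)·I) = n − 2 = 2

Summary:
  λ = -4: algebraic multiplicity = 4, geometric multiplicity = 2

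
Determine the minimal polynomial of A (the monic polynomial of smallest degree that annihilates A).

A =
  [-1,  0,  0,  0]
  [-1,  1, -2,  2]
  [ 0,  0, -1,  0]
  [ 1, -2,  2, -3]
x^2 + 2*x + 1

The characteristic polynomial is χ_A(x) = (x + 1)^4, so the eigenvalues are known. The minimal polynomial is
  m_A(x) = Π_λ (x − λ)^{k_λ}
where k_λ is the size of the *largest* Jordan block for λ (equivalently, the smallest k with (A − λI)^k v = 0 for every generalised eigenvector v of λ).

  λ = -1: largest Jordan block has size 2, contributing (x + 1)^2

So m_A(x) = (x + 1)^2 = x^2 + 2*x + 1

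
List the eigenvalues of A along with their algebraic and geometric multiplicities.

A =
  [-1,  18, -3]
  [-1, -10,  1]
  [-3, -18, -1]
λ = -4: alg = 3, geom = 2

Step 1 — factor the characteristic polynomial to read off the algebraic multiplicities:
  χ_A(x) = (x + 4)^3

Step 2 — compute geometric multiplicities via the rank-nullity identity g(λ) = n − rank(A − λI):
  rank(A − (-4)·I) = 1, so dim ker(A − (-4)·I) = n − 1 = 2

Summary:
  λ = -4: algebraic multiplicity = 3, geometric multiplicity = 2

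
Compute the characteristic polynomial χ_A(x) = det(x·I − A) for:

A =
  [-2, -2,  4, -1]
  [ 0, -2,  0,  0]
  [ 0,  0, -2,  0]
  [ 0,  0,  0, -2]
x^4 + 8*x^3 + 24*x^2 + 32*x + 16

Expanding det(x·I − A) (e.g. by cofactor expansion or by noting that A is similar to its Jordan form J, which has the same characteristic polynomial as A) gives
  χ_A(x) = x^4 + 8*x^3 + 24*x^2 + 32*x + 16
which factors as (x + 2)^4. The eigenvalues (with algebraic multiplicities) are λ = -2 with multiplicity 4.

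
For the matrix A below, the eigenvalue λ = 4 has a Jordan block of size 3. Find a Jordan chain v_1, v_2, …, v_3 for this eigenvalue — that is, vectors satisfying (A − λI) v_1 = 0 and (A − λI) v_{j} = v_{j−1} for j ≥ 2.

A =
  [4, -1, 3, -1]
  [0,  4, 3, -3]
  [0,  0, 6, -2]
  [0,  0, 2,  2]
A Jordan chain for λ = 4 of length 3:
v_1 = (1, 0, 0, 0)ᵀ
v_2 = (3, 3, 2, 2)ᵀ
v_3 = (0, 0, 1, 0)ᵀ

Let N = A − (4)·I. We want v_3 with N^3 v_3 = 0 but N^2 v_3 ≠ 0; then v_{j-1} := N · v_j for j = 3, …, 2.

Pick v_3 = (0, 0, 1, 0)ᵀ.
Then v_2 = N · v_3 = (3, 3, 2, 2)ᵀ.
Then v_1 = N · v_2 = (1, 0, 0, 0)ᵀ.

Sanity check: (A − (4)·I) v_1 = (0, 0, 0, 0)ᵀ = 0. ✓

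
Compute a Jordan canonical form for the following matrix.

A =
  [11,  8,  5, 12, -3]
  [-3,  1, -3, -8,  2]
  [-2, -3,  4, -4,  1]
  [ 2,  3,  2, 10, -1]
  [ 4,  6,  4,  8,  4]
J_3(6) ⊕ J_1(6) ⊕ J_1(6)

The characteristic polynomial is
  det(x·I − A) = x^5 - 30*x^4 + 360*x^3 - 2160*x^2 + 6480*x - 7776 = (x - 6)^5

Eigenvalues and multiplicities (the geometric multiplicity of λ is n − rank(A − λI), which equals the number of Jordan blocks for λ):
  λ = 6: algebraic multiplicity = 5, geometric multiplicity = 3

Determining the block sizes for each eigenvalue:
  λ = 6: with am = 5 and gm = 3, the partition is not yet determined (e.g. several partitions of 5 into 3 parts exist). Let N = A − (6)·I. Computing rank(N^1) = 2, rank(N^2) = 1, rank(N^3) = 0; the number of blocks of size ≥ j is rank(N^{j−1}) − rank(N^j), giving [3, 1, 1]. So we have 1 block(s) of size 3, 2 block(s) of size 1 → block sizes [3, 1, 1]

Assembling the blocks gives a Jordan form
J =
  [6, 1, 0, 0, 0]
  [0, 6, 1, 0, 0]
  [0, 0, 6, 0, 0]
  [0, 0, 0, 6, 0]
  [0, 0, 0, 0, 6]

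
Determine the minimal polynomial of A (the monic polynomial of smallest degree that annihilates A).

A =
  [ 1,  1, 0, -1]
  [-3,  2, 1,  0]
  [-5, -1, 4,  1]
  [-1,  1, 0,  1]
x^3 - 6*x^2 + 12*x - 8

The characteristic polynomial is χ_A(x) = (x - 2)^4, so the eigenvalues are known. The minimal polynomial is
  m_A(x) = Π_λ (x − λ)^{k_λ}
where k_λ is the size of the *largest* Jordan block for λ (equivalently, the smallest k with (A − λI)^k v = 0 for every generalised eigenvector v of λ).

  λ = 2: largest Jordan block has size 3, contributing (x − 2)^3

So m_A(x) = (x - 2)^3 = x^3 - 6*x^2 + 12*x - 8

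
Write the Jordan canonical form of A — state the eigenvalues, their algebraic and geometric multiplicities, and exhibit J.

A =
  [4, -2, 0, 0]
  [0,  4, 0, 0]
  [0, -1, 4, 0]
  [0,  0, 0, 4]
J_2(4) ⊕ J_1(4) ⊕ J_1(4)

The characteristic polynomial is
  det(x·I − A) = x^4 - 16*x^3 + 96*x^2 - 256*x + 256 = (x - 4)^4

Eigenvalues and multiplicities (the geometric multiplicity of λ is n − rank(A − λI), which equals the number of Jordan blocks for λ):
  λ = 4: algebraic multiplicity = 4, geometric multiplicity = 3

Determining the block sizes for each eigenvalue:
  λ = 4: 3 blocks summing to 4 forces exactly one block of size 2 and the rest size 1 → block sizes [2, 1, 1]

Assembling the blocks gives a Jordan form
J =
  [4, 1, 0, 0]
  [0, 4, 0, 0]
  [0, 0, 4, 0]
  [0, 0, 0, 4]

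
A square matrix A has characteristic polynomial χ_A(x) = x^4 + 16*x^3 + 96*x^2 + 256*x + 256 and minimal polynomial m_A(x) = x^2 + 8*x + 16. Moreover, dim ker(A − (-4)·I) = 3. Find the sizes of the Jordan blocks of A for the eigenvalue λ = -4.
Block sizes for λ = -4: [2, 1, 1]

Step 1 — from the characteristic polynomial, algebraic multiplicity of λ = -4 is 4. From dim ker(A − (-4)·I) = 3, there are exactly 3 Jordan blocks for λ = -4.
Step 2 — from the minimal polynomial, the factor (x + 4)^2 tells us the largest block for λ = -4 has size 2.
Step 3 — with total size 4, 3 blocks, and largest block 2, the block sizes (in nonincreasing order) are [2, 1, 1].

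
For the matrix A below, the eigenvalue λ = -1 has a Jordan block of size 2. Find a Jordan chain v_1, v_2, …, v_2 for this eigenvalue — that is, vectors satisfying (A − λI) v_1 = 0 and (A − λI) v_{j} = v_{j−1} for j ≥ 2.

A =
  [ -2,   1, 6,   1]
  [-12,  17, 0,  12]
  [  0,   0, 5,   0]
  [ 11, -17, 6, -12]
A Jordan chain for λ = -1 of length 2:
v_1 = (-1, 0, 0, -1)ᵀ
v_2 = (3, 2, 0, 0)ᵀ

Let N = A − (-1)·I. We want v_2 with N^2 v_2 = 0 but N^1 v_2 ≠ 0; then v_{j-1} := N · v_j for j = 2, …, 2.

Pick v_2 = (3, 2, 0, 0)ᵀ.
Then v_1 = N · v_2 = (-1, 0, 0, -1)ᵀ.

Sanity check: (A − (-1)·I) v_1 = (0, 0, 0, 0)ᵀ = 0. ✓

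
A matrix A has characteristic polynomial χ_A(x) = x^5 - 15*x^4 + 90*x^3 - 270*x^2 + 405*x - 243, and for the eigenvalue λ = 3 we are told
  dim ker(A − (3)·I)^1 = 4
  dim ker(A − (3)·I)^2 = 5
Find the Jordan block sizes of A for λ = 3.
Block sizes for λ = 3: [2, 1, 1, 1]

From the dimensions of kernels of powers, the number of Jordan blocks of size at least j is d_j − d_{j−1} where d_j = dim ker(N^j) (with d_0 = 0). Computing the differences gives [4, 1].
The number of blocks of size exactly k is (#blocks of size ≥ k) − (#blocks of size ≥ k + 1), so the partition is: 3 block(s) of size 1, 1 block(s) of size 2.
In nonincreasing order the block sizes are [2, 1, 1, 1].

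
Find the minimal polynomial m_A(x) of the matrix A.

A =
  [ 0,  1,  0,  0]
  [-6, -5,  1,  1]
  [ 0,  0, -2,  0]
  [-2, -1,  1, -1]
x^3 + 6*x^2 + 12*x + 8

The characteristic polynomial is χ_A(x) = (x + 2)^4, so the eigenvalues are known. The minimal polynomial is
  m_A(x) = Π_λ (x − λ)^{k_λ}
where k_λ is the size of the *largest* Jordan block for λ (equivalently, the smallest k with (A − λI)^k v = 0 for every generalised eigenvector v of λ).

  λ = -2: largest Jordan block has size 3, contributing (x + 2)^3

So m_A(x) = (x + 2)^3 = x^3 + 6*x^2 + 12*x + 8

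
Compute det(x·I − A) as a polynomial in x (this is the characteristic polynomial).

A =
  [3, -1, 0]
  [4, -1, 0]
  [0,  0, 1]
x^3 - 3*x^2 + 3*x - 1

Expanding det(x·I − A) (e.g. by cofactor expansion or by noting that A is similar to its Jordan form J, which has the same characteristic polynomial as A) gives
  χ_A(x) = x^3 - 3*x^2 + 3*x - 1
which factors as (x - 1)^3. The eigenvalues (with algebraic multiplicities) are λ = 1 with multiplicity 3.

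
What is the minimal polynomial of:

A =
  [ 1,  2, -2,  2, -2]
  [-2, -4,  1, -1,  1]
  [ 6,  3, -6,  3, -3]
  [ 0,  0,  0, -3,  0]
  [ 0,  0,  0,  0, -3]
x^2 + 6*x + 9

The characteristic polynomial is χ_A(x) = (x + 3)^5, so the eigenvalues are known. The minimal polynomial is
  m_A(x) = Π_λ (x − λ)^{k_λ}
where k_λ is the size of the *largest* Jordan block for λ (equivalently, the smallest k with (A − λI)^k v = 0 for every generalised eigenvector v of λ).

  λ = -3: largest Jordan block has size 2, contributing (x + 3)^2

So m_A(x) = (x + 3)^2 = x^2 + 6*x + 9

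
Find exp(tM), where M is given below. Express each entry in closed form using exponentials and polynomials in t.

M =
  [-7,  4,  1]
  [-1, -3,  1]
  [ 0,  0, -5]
e^{tM} =
  [-2*t*exp(-5*t) + exp(-5*t), 4*t*exp(-5*t), t^2*exp(-5*t) + t*exp(-5*t)]
  [-t*exp(-5*t), 2*t*exp(-5*t) + exp(-5*t), t^2*exp(-5*t)/2 + t*exp(-5*t)]
  [0, 0, exp(-5*t)]

Strategy: write M = P · J · P⁻¹ where J is a Jordan canonical form, so e^{tM} = P · e^{tJ} · P⁻¹, and e^{tJ} can be computed block-by-block.

M has Jordan form
J =
  [-5,  1,  0]
  [ 0, -5,  1]
  [ 0,  0, -5]
(up to reordering of blocks).

Per-block formulas:
  For a 3×3 Jordan block J_3(-5): exp(t · J_3(-5)) = e^(-5t)·(I + t·N + (t^2/2)·N^2), where N is the 3×3 nilpotent shift.

After assembling e^{tJ} and conjugating by P, we get:

e^{tM} =
  [-2*t*exp(-5*t) + exp(-5*t), 4*t*exp(-5*t), t^2*exp(-5*t) + t*exp(-5*t)]
  [-t*exp(-5*t), 2*t*exp(-5*t) + exp(-5*t), t^2*exp(-5*t)/2 + t*exp(-5*t)]
  [0, 0, exp(-5*t)]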